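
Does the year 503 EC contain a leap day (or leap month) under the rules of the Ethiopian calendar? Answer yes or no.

yes

503 mod 4 = 3; in the Ethiopian calendar a year is leap when year mod 4 = 3, so it is a leap year.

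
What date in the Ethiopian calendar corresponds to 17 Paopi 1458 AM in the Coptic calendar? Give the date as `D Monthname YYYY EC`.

Both dates share Julian Day Number 2357245; in the Ethiopian calendar that is 17 Tikimt 1734 EC.

17 Tikimt 1734 EC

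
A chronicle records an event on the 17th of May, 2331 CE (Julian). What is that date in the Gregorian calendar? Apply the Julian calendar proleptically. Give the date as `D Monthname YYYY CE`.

2 June 2331 CE

For dates in this range the Gregorian date is 16 days ahead of the Julian.
17 May 2331 Julian + 16 days → 2 June 2331 Gregorian.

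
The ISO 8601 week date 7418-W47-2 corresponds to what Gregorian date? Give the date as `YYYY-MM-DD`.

7418-11-17

ISO week 1 of 7418 is the week containing the first Thursday of 7418.
Week 47, day 2 (Tuesday) lands on 7418-11-17.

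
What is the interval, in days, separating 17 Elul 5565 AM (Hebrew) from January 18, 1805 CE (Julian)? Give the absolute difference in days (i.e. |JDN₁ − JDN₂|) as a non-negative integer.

First date → JDN 2380576; second date → JDN 2380352.
The interval is |2380576 − 2380352| = 224 days.

224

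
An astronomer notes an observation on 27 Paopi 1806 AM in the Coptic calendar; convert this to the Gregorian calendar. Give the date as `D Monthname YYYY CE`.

Julian Day Number of the source date = 2484362.
Converting JDN 2484362 to the Gregorian calendar gives 6 November 2089 CE.

6 November 2089 CE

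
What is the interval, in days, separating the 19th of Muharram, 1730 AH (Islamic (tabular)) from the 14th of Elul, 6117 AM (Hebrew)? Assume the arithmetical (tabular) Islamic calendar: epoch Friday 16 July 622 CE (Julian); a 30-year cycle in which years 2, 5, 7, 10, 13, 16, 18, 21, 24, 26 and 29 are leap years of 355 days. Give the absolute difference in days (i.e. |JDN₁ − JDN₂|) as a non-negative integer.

First date → JDN 2561158; second date → JDN 2582179.
The interval is |2561158 − 2582179| = 21021 days.

21021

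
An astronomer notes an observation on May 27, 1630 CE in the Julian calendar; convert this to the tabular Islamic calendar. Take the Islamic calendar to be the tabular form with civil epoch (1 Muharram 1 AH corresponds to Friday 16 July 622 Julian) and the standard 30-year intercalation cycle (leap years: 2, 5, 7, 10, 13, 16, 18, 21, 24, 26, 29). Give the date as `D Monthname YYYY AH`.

Julian Day Number of the source date = 2316562.
Converting JDN 2316562 to the tabular Islamic calendar gives 24 Shawwal 1039 AH.

24 Shawwal 1039 AH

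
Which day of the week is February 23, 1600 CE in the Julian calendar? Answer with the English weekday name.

Saturday

Equivalently 4 March 1600 Gregorian, JDN 2305511.
2305511 ≡ 5 (mod 7); counting from Monday = 0 gives Saturday.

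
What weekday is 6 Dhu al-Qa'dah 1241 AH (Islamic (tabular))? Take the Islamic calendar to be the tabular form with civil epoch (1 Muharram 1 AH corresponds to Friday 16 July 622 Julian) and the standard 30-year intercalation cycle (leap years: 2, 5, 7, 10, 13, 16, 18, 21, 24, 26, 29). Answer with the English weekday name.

In the Gregorian calendar this is 12 June 1826 (JDN 2388155).
JDN 2388155 mod 7 = 0, and JDN 0 was a Monday, so this is a Monday.

Monday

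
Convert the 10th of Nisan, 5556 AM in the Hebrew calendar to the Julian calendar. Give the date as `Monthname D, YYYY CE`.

Both dates share Julian Day Number 2377144; in the Julian calendar that is 7 April 1796 CE.

April 7, 1796 CE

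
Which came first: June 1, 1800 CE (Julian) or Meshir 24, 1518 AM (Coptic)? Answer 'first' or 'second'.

First date → JDN 2378660; second date → JDN 2379287.
JDN 2378660 < JDN 2379287, so the first date is earlier.

first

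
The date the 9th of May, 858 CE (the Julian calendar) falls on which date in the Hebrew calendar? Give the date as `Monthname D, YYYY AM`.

Both dates share Julian Day Number 2034571; in the Hebrew calendar that is 22 Iyar 4618 AM.

Iyar 22, 4618 AM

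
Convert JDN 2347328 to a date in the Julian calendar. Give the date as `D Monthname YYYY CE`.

20 August 1714 CE

JDN 2347328 is 31 August 1714 in the Gregorian calendar.
In the Julian calendar that day is 20 August 1714 CE.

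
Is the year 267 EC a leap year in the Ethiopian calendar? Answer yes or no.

yes

267 mod 4 = 3; in the Ethiopian calendar a year is leap when year mod 4 = 3, so it is a leap year.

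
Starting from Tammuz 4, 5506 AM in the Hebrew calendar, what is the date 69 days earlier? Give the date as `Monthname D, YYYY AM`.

JDN of Tammuz 4, 5506 AM = 2358946.
2358946 − 69 = 2358877.
JDN 2358877 in the Hebrew calendar is Nisan 24, 5506 AM.

Nisan 24, 5506 AM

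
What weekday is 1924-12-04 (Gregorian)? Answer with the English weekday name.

2424124 ≡ 3 (mod 7); counting from Monday = 0 gives Thursday.

Thursday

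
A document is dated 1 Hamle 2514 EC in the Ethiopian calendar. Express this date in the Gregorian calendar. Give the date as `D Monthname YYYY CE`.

12 July 2522 CE

Both dates share Julian Day Number 2642394; in the Gregorian calendar that is 12 July 2522 CE.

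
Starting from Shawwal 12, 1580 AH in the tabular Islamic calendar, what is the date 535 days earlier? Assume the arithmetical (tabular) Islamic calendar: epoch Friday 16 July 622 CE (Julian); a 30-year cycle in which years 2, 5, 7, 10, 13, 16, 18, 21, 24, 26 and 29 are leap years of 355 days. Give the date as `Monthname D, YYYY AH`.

Rabi' al-Thani 8, 1579 AH

Counting 535 days back from JDN 2508262 reaches JDN 2507727, which is Rabi' al-Thani 8, 1579 AH.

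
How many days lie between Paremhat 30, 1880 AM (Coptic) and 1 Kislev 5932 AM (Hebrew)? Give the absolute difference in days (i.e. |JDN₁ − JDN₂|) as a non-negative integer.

First date → JDN 2511544; second date → JDN 2514334.
The interval is |2511544 − 2514334| = 2790 days.

2790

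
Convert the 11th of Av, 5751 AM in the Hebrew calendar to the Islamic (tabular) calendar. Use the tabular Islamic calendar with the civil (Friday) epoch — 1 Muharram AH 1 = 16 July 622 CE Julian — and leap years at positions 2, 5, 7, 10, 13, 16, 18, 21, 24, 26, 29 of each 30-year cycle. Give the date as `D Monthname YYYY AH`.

Both dates share Julian Day Number 2448460; in the tabular Islamic calendar that is 10 Muharram 1412 AH.

10 Muharram 1412 AH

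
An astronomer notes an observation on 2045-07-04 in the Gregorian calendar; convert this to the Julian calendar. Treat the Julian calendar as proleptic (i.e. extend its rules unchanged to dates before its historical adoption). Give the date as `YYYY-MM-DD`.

2045-06-21

At this point the Julian calendar is 13 days behind the Gregorian.
4 July 2045 Gregorian − 13 days → 21 June 2045 Julian.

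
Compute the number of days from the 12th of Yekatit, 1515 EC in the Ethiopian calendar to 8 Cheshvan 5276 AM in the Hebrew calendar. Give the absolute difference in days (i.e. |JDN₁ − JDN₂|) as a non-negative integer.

First date → JDN 2277370; second date → JDN 2274701.
The interval is |2277370 − 2274701| = 2669 days.

2669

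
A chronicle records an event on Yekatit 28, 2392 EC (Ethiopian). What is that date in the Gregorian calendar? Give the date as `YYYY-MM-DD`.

Julian Day Number of the source date = 2597711.
Converting JDN 2597711 to the Gregorian calendar gives 10 March 2400 CE.

2400-03-10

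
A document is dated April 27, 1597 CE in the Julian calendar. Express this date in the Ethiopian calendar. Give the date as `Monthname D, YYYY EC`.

The source date corresponds to 7 May 1597 in the Gregorian calendar (JDN 2304479).
That day falls on 2 Ginbot 1589 EC in the Ethiopian calendar.

Ginbot 2, 1589 EC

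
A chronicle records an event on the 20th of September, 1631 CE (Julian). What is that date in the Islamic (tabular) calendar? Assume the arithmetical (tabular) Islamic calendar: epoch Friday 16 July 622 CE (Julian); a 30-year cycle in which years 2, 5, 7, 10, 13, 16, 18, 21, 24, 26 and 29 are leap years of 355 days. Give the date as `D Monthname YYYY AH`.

4 Rabi' al-Awwal 1041 AH

Both dates share Julian Day Number 2317043; in the tabular Islamic calendar that is 4 Rabi' al-Awwal 1041 AH.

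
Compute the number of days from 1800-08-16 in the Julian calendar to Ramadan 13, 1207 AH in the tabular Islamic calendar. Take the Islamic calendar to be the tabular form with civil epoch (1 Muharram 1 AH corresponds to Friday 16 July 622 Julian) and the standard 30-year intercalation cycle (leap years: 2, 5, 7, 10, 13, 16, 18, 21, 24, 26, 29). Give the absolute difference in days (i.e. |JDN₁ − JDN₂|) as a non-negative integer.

2682

First date → JDN 2378736; second date → JDN 2376054.
The interval is |2378736 − 2376054| = 2682 days.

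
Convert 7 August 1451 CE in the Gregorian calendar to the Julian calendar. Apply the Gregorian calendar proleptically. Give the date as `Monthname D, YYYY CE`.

July 29, 1451 CE

At this point the Julian calendar is 9 days behind the Gregorian.
7 August 1451 Gregorian − 9 days → 29 July 1451 Julian.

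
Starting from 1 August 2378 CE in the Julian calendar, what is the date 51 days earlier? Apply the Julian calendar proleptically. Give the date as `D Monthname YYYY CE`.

11 June 2378 CE

JDN of 1 August 2378 CE = 2589835.
2589835 − 51 = 2589784.
JDN 2589784 in the Julian calendar is 11 June 2378 CE.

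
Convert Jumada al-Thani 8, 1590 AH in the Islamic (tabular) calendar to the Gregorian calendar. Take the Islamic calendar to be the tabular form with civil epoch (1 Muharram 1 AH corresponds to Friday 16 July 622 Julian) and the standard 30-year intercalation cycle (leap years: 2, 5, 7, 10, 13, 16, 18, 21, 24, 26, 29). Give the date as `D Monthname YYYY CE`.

27 August 2164 CE

Julian Day Number of the source date = 2511684.
Converting JDN 2511684 to the Gregorian calendar gives 27 August 2164 CE.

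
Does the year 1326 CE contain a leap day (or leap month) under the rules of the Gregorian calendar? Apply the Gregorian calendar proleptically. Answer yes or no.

1326 is not divisible by 4, so it is a common year.

no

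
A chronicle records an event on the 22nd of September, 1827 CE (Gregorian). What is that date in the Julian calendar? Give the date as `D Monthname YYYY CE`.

For dates in this range the Gregorian date is 12 days ahead of the Julian.
22 September 1827 Gregorian − 12 days → 10 September 1827 Julian.

10 September 1827 CE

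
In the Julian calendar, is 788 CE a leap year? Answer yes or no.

788 mod 4 = 0, so it is a leap year in the Julian calendar.

yes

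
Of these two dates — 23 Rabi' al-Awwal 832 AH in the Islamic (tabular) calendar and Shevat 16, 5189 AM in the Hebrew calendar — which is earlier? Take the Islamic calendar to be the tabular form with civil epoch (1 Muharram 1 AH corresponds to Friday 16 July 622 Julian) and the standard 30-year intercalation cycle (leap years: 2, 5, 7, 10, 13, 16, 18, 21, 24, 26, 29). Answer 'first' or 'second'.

first

First date → JDN 2243000; second date → JDN 2243021.
JDN 2243000 < JDN 2243021, so the first date is earlier.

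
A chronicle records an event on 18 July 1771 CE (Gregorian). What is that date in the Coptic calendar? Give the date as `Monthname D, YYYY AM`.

Julian Day Number of the source date = 2368103.
Converting JDN 2368103 to the Coptic calendar gives 13 Epip 1487 AM.

Epip 13, 1487 AM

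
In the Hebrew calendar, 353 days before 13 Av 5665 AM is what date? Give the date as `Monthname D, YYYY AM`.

Elul 15, 5664 AM

The starting date is JDN 2417072; 2417072 − 353 = 2416719.
JDN 2416719 corresponds to Elul 15, 5664 AM.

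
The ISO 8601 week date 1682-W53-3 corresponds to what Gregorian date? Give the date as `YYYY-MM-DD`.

1682-12-30

ISO week 1 of 1682 is the week containing the first Thursday of 1682.
Week 53, day 3 (Wednesday) lands on 1682-12-30.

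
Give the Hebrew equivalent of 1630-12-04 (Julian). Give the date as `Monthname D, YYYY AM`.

Tevet 9, 5391 AM

Julian Day Number of the source date = 2316753.
Converting JDN 2316753 to the Hebrew calendar gives 9 Tevet 5391 AM.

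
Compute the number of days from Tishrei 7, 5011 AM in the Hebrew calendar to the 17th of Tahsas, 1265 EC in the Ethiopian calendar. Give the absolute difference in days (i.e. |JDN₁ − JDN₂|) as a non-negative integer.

First date → JDN 2177867; second date → JDN 2186003.
The interval is |2177867 − 2186003| = 8136 days.

8136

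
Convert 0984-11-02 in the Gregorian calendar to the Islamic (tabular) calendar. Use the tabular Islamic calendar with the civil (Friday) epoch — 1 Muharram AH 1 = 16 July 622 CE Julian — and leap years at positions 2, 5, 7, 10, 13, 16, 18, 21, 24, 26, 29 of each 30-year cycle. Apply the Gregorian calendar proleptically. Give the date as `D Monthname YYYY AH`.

29 Jumada al-Awwal 374 AH

Both dates share Julian Day Number 2080765; in the tabular Islamic calendar that is 29 Jumada al-Awwal 374 AH.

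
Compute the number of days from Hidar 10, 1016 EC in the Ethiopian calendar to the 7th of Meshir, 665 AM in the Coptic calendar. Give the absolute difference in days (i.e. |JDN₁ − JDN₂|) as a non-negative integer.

JDN of the first date = 2095019.
JDN of the second date = 2067712.
|2067712 − 2095019| = 27307.

27307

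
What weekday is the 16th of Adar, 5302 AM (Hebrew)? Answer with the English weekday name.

Saturday

In the proleptic Gregorian calendar this is 14 March 1542 (JDN 2284336).
Since JDN mod 7 = 5 (0 = Monday), the day is Saturday.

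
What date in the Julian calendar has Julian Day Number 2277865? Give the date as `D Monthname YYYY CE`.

JDN 2277865 is 25 June 1524 in the proleptic Gregorian calendar.
In the Julian calendar that day is 15 June 1524 CE.

15 June 1524 CE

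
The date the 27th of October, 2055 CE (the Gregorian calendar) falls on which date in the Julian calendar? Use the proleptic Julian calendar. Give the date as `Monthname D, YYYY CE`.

At this point the Julian calendar is 13 days behind the Gregorian.
27 October 2055 Gregorian − 13 days → 14 October 2055 Julian.

October 14, 2055 CE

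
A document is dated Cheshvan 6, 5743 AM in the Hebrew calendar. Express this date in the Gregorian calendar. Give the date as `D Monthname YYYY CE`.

23 October 1982 CE

Julian Day Number of the source date = 2445266.
Converting JDN 2445266 to the Gregorian calendar gives 23 October 1982 CE.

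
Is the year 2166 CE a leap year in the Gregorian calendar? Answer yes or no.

2166 is not divisible by 4, so it is a common year.

no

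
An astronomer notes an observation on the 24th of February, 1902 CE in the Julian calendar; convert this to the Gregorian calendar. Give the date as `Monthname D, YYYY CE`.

March 9, 1902 CE

For dates in this range the Gregorian date is 13 days ahead of the Julian.
24 February 1902 Julian + 13 days → 9 March 1902 Gregorian.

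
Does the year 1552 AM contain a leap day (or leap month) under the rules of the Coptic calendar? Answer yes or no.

1552 mod 4 = 0; in the Coptic calendar a year is leap when year mod 4 = 3, so it is a common year.

no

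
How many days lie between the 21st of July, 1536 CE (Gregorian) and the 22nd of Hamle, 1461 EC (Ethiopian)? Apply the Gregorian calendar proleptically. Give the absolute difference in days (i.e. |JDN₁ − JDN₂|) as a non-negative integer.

24467

First date → JDN 2282274; second date → JDN 2257807.
The interval is |2282274 − 2257807| = 24467 days.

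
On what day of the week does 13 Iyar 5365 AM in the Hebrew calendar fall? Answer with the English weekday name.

In the Gregorian calendar this is 1 May 1605 (JDN 2307395).
JDN 2307395 mod 7 = 6, and JDN 0 was a Monday, so this is a Sunday.

Sunday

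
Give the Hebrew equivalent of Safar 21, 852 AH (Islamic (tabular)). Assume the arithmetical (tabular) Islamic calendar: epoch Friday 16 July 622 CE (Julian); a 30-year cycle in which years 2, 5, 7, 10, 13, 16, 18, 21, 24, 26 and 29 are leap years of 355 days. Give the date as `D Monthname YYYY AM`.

The source date corresponds to 5 May 1448 in the proleptic Gregorian calendar (JDN 2250056).
That day falls on 21 Iyar 5208 AM in the Hebrew calendar.

21 Iyar 5208 AM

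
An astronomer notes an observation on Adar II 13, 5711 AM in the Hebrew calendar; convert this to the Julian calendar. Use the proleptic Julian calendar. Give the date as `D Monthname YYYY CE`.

Julian Day Number of the source date = 2433727.
Converting JDN 2433727 to the Julian calendar gives 8 March 1951 CE.

8 March 1951 CE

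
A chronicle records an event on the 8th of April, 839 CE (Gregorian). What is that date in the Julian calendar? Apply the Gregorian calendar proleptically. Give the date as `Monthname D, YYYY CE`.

April 4, 839 CE

The Julian–Gregorian offset here is 4 days (Julian trailing).
8 April 839 Gregorian − 4 days → 4 April 839 Julian.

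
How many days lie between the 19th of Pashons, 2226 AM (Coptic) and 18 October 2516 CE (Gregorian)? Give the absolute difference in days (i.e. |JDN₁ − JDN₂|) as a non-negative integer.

First date → JDN 2637969; second date → JDN 2640301.
The interval is |2637969 − 2640301| = 2332 days.

2332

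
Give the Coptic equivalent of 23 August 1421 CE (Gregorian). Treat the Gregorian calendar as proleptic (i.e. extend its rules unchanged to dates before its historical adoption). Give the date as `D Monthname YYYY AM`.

21 Mesori 1137 AM

Julian Day Number of the source date = 2240304.
Converting JDN 2240304 to the Coptic calendar gives 21 Mesori 1137 AM.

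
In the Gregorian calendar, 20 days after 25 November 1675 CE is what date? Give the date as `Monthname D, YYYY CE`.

December 15, 1675 CE

Counting 20 days forward from JDN 2333170 reaches JDN 2333190, which is December 15, 1675 CE.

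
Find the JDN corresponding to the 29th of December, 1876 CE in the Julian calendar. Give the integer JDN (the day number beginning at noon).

2406630

In the Gregorian calendar the same day is 10 January 1877.
JDN 2451545 is 1 January 2000 CE (Gregorian); the target day is −44915 days from there, so JDN = 2406630.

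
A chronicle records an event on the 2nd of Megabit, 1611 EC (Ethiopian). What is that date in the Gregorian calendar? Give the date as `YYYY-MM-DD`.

1619-03-08

Both dates share Julian Day Number 2312454; in the Gregorian calendar that is 8 March 1619 CE.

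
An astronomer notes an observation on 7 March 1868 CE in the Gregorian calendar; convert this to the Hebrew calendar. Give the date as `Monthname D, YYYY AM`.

Adar 13, 5628 AM

Julian Day Number of the source date = 2403399.
Converting JDN 2403399 to the Hebrew calendar gives 13 Adar 5628 AM.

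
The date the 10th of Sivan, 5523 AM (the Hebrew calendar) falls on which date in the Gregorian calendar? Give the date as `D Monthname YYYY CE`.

22 May 1763 CE

Julian Day Number of the source date = 2365124.
Converting JDN 2365124 to the Gregorian calendar gives 22 May 1763 CE.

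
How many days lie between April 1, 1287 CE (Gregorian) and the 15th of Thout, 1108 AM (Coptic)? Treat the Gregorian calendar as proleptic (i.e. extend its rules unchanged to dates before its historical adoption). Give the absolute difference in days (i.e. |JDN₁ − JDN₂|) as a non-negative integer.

JDN of the first date = 2191218.
JDN of the second date = 2229376.
|2229376 − 2191218| = 38158.

38158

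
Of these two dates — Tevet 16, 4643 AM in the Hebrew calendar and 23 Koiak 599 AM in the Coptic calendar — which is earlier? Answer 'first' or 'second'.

second

First date → JDN 2043573; second date → JDN 2043561.
JDN 2043561 < JDN 2043573, so the second date is earlier.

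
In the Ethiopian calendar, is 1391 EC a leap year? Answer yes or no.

1391 mod 4 = 3; in the Ethiopian calendar a year is leap when year mod 4 = 3, so it is a leap year.

yes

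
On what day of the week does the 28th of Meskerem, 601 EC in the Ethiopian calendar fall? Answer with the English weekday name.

Equivalently 28 September 608 Gregorian, JDN 1943398.
Since JDN mod 7 = 2 (0 = Monday), the day is Wednesday.

Wednesday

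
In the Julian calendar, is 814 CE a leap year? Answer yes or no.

814 mod 4 = 2, so it is a common year in the Julian calendar.

no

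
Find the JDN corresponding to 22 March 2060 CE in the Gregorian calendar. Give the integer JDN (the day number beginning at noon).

JDN 2299161 is 15 October 1582 CE (Gregorian); the target day is +174380 days from there, so JDN = 2473541.

2473541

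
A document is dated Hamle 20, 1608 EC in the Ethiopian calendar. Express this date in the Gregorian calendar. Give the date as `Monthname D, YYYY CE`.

Both dates share Julian Day Number 2311497; in the Gregorian calendar that is 24 July 1616 CE.

July 24, 1616 CE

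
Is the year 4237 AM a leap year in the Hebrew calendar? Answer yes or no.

yes

Hebrew year 4237 is year 19 of its 19-year Metonic cycle; leap years are at positions 3, 6, 8, 11, 14, 17, 19, so it is a leap year (13 months).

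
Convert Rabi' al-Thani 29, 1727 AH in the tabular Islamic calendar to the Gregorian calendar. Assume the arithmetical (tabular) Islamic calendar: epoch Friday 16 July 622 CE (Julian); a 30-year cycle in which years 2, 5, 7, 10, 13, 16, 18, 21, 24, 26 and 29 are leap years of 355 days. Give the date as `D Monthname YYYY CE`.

21 June 2297 CE

Both dates share Julian Day Number 2560194; in the Gregorian calendar that is 21 June 2297 CE.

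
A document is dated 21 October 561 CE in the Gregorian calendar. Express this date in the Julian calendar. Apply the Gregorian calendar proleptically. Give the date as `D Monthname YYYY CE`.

The Julian–Gregorian offset here is 2 days (Julian trailing).
21 October 561 Gregorian − 2 days → 19 October 561 Julian.

19 October 561 CE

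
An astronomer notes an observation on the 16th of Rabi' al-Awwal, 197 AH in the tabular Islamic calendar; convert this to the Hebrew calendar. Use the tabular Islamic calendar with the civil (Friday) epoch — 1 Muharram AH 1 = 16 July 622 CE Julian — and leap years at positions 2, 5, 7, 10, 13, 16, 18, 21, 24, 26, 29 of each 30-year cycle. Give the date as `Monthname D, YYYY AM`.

Julian Day Number of the source date = 2017970.
Converting JDN 2017970 to the Hebrew calendar gives 17 Kislev 4573 AM.

Kislev 17, 4573 AM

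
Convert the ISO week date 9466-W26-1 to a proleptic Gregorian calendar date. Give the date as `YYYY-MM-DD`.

ISO week 1 of 9466 is the week containing the first Thursday of 9466.
Week 26, day 1 (Monday) lands on 9466-06-25.

9466-06-25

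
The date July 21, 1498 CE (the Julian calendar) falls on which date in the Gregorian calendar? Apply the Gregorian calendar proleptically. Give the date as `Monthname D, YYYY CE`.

For dates in this range the Gregorian date is 9 days ahead of the Julian.
21 July 1498 Julian + 9 days → 30 July 1498 Gregorian.

July 30, 1498 CE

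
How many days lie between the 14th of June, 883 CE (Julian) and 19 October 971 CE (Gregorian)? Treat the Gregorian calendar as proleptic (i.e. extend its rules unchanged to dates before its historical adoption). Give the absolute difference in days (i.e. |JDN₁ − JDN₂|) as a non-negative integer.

First date → JDN 2043738; second date → JDN 2076002.
The interval is |2043738 − 2076002| = 32264 days.

32264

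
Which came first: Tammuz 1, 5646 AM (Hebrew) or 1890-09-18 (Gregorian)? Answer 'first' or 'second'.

The two dates have Julian Day Numbers 2410092 and 2411629 respectively.
Since 2410092 < 2411629, the first date comes first.

first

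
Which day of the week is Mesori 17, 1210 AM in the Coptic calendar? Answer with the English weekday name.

Sunday

In the proleptic Gregorian calendar this is 19 August 1494 (JDN 2266963).
Since JDN mod 7 = 6 (0 = Monday), the day is Sunday.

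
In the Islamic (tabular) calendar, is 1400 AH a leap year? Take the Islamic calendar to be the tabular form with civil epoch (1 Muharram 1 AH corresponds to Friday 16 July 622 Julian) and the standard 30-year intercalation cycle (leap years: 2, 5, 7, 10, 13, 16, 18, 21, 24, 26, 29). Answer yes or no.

no

Year 1400 AH is year 20 of its 30-year cycle; leap positions are 2, 5, 7, 10, 13, 16, 18, 21, 24, 26, 29, so it is a common year (354 days).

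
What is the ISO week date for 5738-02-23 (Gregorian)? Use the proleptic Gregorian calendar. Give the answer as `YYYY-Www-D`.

The weekday is Sunday (ISO weekday 7).
That Sunday belongs to ISO week 8 of ISO year 5738.

5738-W08-7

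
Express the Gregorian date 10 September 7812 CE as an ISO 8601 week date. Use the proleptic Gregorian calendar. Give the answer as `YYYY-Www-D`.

The weekday is Thursday (ISO weekday 4).
That Thursday belongs to ISO week 37 of ISO year 7812.

7812-W37-4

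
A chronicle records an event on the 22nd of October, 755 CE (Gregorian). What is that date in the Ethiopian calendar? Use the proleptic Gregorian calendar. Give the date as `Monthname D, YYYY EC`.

Julian Day Number of the source date = 1997112.
Converting JDN 1997112 to the Ethiopian calendar gives 20 Tikimt 748 EC.

Tikimt 20, 748 EC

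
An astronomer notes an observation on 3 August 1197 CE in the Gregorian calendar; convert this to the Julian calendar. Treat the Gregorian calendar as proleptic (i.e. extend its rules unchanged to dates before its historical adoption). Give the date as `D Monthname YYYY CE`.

The Julian–Gregorian offset here is 7 days (Julian trailing).
3 August 1197 Gregorian − 7 days → 27 July 1197 Julian.

27 July 1197 CE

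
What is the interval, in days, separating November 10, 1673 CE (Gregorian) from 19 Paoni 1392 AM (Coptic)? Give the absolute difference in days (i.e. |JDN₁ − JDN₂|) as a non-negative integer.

First date → JDN 2332425; second date → JDN 2333381.
The interval is |2332425 − 2333381| = 956 days.

956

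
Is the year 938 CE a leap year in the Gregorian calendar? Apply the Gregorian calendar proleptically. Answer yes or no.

938 is not divisible by 4, so it is a common year.

no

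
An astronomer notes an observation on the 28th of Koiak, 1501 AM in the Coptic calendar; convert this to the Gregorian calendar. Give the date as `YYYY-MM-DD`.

Julian Day Number of the source date = 2373022.
Converting JDN 2373022 to the Gregorian calendar gives 4 January 1785 CE.

1785-01-04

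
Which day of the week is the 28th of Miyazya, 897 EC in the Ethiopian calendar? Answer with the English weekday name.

Tuesday

This is JDN 2051722 (28 April 905 Gregorian).
JDN 2051722 mod 7 = 1, and JDN 0 was a Monday, so this is a Tuesday.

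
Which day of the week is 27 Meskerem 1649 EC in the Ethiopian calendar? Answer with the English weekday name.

Wednesday

In the Gregorian calendar this is 4 October 1656 (JDN 2326179).
Since JDN mod 7 = 2 (0 = Monday), the day is Wednesday.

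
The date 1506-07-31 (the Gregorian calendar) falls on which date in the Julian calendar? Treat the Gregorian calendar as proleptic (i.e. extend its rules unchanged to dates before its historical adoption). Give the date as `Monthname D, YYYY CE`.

July 21, 1506 CE

For dates in this range the Gregorian date is 10 days ahead of the Julian.
31 July 1506 Gregorian − 10 days → 21 July 1506 Julian.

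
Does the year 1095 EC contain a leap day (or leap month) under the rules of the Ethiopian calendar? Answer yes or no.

1095 mod 4 = 3; in the Ethiopian calendar a year is leap when year mod 4 = 3, so it is a leap year.

yes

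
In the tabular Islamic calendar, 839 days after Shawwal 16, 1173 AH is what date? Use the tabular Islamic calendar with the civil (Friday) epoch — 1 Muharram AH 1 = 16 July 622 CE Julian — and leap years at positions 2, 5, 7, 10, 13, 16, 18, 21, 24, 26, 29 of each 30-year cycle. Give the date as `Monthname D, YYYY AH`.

Counting 839 days forward from JDN 2364039 reaches JDN 2364878, which is Safar 28, 1176 AH.

Safar 28, 1176 AH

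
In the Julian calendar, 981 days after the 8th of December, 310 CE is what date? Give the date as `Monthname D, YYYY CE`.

Counting 981 days forward from JDN 1834627 reaches JDN 1835608, which is August 15, 313 CE.

August 15, 313 CE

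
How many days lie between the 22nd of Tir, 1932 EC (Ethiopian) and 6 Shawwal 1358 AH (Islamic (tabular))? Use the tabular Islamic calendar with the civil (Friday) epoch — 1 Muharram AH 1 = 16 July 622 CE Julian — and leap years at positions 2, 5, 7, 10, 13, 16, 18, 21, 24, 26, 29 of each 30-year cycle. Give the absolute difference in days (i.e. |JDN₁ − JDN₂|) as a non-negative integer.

JDN of the first date = 2429660.
JDN of the second date = 2429587.
|2429587 − 2429660| = 73.

73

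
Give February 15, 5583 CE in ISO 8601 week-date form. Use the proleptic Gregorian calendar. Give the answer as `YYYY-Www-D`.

The weekday is Tuesday (ISO weekday 2).
That Tuesday belongs to ISO week 7 of ISO year 5583.

5583-W07-2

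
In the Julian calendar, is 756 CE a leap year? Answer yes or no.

756 mod 4 = 0, so it is a leap year in the Julian calendar.

yes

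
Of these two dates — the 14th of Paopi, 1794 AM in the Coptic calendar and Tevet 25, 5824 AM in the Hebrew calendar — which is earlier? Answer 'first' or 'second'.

second

The two dates have Julian Day Numbers 2479966 and 2474934 respectively.
Since 2474934 < 2479966, the second date comes first.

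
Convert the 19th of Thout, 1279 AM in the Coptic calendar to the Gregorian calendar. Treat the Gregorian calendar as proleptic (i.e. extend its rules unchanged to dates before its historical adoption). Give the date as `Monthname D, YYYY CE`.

September 26, 1562 CE

Julian Day Number of the source date = 2291837.
Converting JDN 2291837 to the Gregorian calendar gives 26 September 1562 CE.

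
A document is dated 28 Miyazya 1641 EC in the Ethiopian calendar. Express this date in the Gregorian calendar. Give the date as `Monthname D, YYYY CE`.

Julian Day Number of the source date = 2323468.
Converting JDN 2323468 to the Gregorian calendar gives 3 May 1649 CE.

May 3, 1649 CE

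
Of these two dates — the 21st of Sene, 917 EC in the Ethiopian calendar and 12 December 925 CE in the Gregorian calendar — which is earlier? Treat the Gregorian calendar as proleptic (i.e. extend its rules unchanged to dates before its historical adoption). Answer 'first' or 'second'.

first

First date → JDN 2059080; second date → JDN 2059255.
JDN 2059080 < JDN 2059255, so the first date is earlier.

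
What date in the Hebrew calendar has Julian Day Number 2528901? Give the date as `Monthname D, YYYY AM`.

JDN 2528901 is 18 October 2211 in the Gregorian calendar.
In the Hebrew calendar that day is Cheshvan 10, 5972 AM.

Cheshvan 10, 5972 AM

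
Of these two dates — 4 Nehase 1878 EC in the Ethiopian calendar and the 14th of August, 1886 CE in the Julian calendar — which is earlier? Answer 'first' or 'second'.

First date → JDN 2410128; second date → JDN 2410145.
JDN 2410128 < JDN 2410145, so the first date is earlier.

first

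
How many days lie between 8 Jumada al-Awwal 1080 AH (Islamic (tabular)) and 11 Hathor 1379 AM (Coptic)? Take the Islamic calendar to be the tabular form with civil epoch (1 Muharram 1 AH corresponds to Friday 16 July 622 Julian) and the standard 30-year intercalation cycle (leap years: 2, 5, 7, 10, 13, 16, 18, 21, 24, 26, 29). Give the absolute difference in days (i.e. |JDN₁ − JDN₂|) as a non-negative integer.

2513

First date → JDN 2330927; second date → JDN 2328414.
The interval is |2330927 − 2328414| = 2513 days.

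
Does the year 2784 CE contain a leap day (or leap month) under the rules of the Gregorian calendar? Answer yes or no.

2784 is divisible by 4 and not by 100, so it is a leap year.

yes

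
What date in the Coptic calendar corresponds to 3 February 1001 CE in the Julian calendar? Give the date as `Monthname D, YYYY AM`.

Meshir 9, 717 AM

Julian Day Number of the source date = 2086707.
Converting JDN 2086707 to the Coptic calendar gives 9 Meshir 717 AM.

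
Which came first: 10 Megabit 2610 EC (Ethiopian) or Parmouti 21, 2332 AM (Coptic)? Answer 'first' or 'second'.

The two dates have Julian Day Numbers 2677347 and 2676658 respectively.
Since 2676658 < 2677347, the second date comes first.

second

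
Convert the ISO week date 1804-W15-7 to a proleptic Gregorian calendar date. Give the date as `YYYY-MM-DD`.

ISO week 1 of 1804 is the week containing the first Thursday of 1804.
Week 15, day 7 (Sunday) lands on 1804-04-15.

1804-04-15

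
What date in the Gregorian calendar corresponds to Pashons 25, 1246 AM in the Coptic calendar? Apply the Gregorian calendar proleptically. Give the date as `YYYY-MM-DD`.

1530-05-30

Both dates share Julian Day Number 2280030; in the Gregorian calendar that is 30 May 1530 CE.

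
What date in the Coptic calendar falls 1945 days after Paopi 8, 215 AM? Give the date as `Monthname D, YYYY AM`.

Counting 1945 days forward from JDN 1903230 reaches JDN 1905175, which is Meshir 6, 220 AM.

Meshir 6, 220 AM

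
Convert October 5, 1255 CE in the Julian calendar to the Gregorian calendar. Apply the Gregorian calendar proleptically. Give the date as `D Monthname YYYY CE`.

The Julian–Gregorian offset here is 7 days (Julian trailing).
5 October 1255 Julian + 7 days → 12 October 1255 Gregorian.

12 October 1255 CE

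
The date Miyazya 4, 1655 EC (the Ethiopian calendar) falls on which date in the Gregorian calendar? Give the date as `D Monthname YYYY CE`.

9 April 1663 CE

Both dates share Julian Day Number 2328557; in the Gregorian calendar that is 9 April 1663 CE.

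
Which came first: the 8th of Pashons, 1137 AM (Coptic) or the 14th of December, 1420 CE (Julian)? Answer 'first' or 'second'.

second

Converting both to JDN: 2240201 vs 2240061; the smaller is the second.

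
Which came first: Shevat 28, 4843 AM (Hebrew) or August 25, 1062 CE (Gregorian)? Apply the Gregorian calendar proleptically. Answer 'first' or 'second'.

second

The two dates have Julian Day Numbers 2116643 and 2109184 respectively.
Since 2109184 < 2116643, the second date comes first.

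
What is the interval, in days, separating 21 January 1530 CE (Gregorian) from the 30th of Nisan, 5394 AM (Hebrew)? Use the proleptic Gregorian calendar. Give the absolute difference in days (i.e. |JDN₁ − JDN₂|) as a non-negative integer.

First date → JDN 2279901; second date → JDN 2317984.
The interval is |2279901 − 2317984| = 38083 days.

38083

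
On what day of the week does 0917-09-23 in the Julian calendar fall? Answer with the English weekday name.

Tuesday

This is JDN 2056258 (28 September 917 Gregorian).
Since JDN mod 7 = 1 (0 = Monday), the day is Tuesday.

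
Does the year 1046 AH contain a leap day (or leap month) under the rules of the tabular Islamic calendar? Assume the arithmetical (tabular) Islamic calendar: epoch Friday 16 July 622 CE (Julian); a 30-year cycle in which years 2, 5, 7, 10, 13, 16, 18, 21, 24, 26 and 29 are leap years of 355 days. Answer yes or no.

Year 1046 AH is year 26 of its 30-year cycle; leap positions are 2, 5, 7, 10, 13, 16, 18, 21, 24, 26, 29, so it is a leap year (355 days).

yes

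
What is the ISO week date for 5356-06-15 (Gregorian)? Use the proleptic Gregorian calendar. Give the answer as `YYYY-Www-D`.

5356-W25-2

The weekday is Tuesday (ISO weekday 2).
That Tuesday belongs to ISO week 25 of ISO year 5356.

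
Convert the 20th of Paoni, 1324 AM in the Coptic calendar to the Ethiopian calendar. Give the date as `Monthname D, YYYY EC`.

Sene 20, 1600 EC

Julian Day Number of the source date = 2308545.
Converting JDN 2308545 to the Ethiopian calendar gives 20 Sene 1600 EC.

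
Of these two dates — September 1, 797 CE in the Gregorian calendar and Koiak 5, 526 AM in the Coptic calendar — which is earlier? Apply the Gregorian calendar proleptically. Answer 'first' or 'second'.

first

Converting both to JDN: 2012402 vs 2016880; the smaller is the first.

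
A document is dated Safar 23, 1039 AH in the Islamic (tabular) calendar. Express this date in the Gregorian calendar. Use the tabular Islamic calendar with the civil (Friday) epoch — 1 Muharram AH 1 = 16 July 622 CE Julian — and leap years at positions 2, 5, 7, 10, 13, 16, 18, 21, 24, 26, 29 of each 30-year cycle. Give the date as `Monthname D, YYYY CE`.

October 12, 1629 CE

Both dates share Julian Day Number 2316325; in the Gregorian calendar that is 12 October 1629 CE.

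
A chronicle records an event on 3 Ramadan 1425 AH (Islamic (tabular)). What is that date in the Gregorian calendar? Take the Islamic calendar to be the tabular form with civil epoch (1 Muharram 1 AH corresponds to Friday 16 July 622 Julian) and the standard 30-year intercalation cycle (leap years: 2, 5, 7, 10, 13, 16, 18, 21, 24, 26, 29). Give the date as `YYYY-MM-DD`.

2004-10-17

Julian Day Number of the source date = 2453296.
Converting JDN 2453296 to the Gregorian calendar gives 17 October 2004 CE.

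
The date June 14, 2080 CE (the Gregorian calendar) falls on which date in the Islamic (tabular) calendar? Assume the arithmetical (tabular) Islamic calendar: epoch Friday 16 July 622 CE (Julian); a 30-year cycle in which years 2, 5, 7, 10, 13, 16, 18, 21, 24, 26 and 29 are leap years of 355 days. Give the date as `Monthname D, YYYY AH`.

Julian Day Number of the source date = 2480930.
Converting JDN 2480930 to the tabular Islamic calendar gives 25 Sha'ban 1503 AH.

Sha'ban 25, 1503 AH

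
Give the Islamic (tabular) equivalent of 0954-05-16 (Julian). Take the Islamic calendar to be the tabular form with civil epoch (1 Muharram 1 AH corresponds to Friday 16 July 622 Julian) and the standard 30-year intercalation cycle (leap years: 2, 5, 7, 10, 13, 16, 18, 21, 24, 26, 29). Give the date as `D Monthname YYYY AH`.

10 Muharram 343 AH

Julian Day Number of the source date = 2069642.
Converting JDN 2069642 to the tabular Islamic calendar gives 10 Muharram 343 AH.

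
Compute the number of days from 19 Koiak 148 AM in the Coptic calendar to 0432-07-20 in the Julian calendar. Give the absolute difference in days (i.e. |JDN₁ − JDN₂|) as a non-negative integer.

JDN of the first date = 1878830.
JDN of the second date = 1879047.
|1879047 − 1878830| = 217.

217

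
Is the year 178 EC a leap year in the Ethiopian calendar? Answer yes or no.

178 mod 4 = 2; in the Ethiopian calendar a year is leap when year mod 4 = 3, so it is a common year.

no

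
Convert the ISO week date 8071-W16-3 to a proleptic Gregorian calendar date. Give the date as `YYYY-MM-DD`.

ISO week 1 of 8071 is the week containing the first Thursday of 8071.
Week 16, day 3 (Wednesday) lands on 8071-04-15.

8071-04-15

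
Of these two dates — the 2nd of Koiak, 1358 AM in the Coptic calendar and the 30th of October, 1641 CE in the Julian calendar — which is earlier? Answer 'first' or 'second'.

second

First date → JDN 2320765; second date → JDN 2320736.
JDN 2320736 < JDN 2320765, so the second date is earlier.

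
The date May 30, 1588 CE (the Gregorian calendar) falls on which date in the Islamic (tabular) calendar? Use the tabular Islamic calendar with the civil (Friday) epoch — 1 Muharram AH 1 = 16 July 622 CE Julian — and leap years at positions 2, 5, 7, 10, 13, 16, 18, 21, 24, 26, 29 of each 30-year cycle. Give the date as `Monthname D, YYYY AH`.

Rajab 4, 996 AH

Julian Day Number of the source date = 2301215.
Converting JDN 2301215 to the tabular Islamic calendar gives 4 Rajab 996 AH.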